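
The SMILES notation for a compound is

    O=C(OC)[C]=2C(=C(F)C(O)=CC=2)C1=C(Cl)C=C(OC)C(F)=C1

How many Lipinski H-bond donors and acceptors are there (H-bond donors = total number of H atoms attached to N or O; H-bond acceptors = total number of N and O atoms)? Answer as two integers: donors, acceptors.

Donors: find every N or O and count the H atoms it carries.
  atom 1 (O): bond orders sum to 2 → 0 H
  atom 3 (O): bond orders sum to 2 → 0 H
  atom 10 (O): bond orders sum to 1 → 1 H
  atom 18 (O): bond orders sum to 2 → 0 H
Lipinski HBD = 1.
Acceptors: N atoms = 0, O atoms = 4 → HBA = 4.

1, 4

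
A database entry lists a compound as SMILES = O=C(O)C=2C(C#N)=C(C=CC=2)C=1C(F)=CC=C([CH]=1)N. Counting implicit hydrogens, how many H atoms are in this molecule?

Walk through each heavy atom and fill implicit hydrogens from standard valence (C 4, N 3, O 2, S 2, halogen 1):
  atom 1: O, bond orders sum to 2 (valence 2) → 0 H
  atom 2: C, bond orders sum to 4 (valence 4) → 0 H
  atom 3: O, bond orders sum to 1 (valence 2) → 1 H
  atom 4: C, bond orders sum to 4 (valence 4) → 0 H
  atom 5: C, bond orders sum to 4 (valence 4) → 0 H
  atom 6: C, bond orders sum to 4 (valence 4) → 0 H
  atom 7: N, bond orders sum to 3 (valence 3) → 0 H
  atom 8: C, bond orders sum to 4 (valence 4) → 0 H
  atom 9: C, bond orders sum to 3 (valence 4) → 1 H
  atom 10: C, bond orders sum to 3 (valence 4) → 1 H
  atom 11: C, bond orders sum to 3 (valence 4) → 1 H
  atom 12: C, bond orders sum to 4 (valence 4) → 0 H
  atom 13: C, bond orders sum to 4 (valence 4) → 0 H
  atom 14: F (halogen, monovalent) → 0 H
  atom 15: C, bond orders sum to 3 (valence 4) → 1 H
  atom 16: C, bond orders sum to 3 (valence 4) → 1 H
  atom 17: C, bond orders sum to 4 (valence 4) → 0 H
  atom 18: C with explicit H count 1
  atom 19: N, bond orders sum to 1 (valence 3) → 2 H
Total hydrogens: 9.

9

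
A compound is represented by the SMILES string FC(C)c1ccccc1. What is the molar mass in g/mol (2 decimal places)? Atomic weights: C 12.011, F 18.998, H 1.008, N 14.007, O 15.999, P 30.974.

First, the molecular formula is C8H9F (counting implicit H from valence).
  C: 8 × 12.011 = 96.088
  F: 1 × 18.998 = 18.998
  H: 9 × 1.008 = 9.072
Sum: 8×12.011 + 1×18.998 + 9×1.008 = 124.158 → 124.16 g/mol.

124.16 g/mol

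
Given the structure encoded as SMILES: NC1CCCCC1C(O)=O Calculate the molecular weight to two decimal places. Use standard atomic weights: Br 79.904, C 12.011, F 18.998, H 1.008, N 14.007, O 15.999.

First, the molecular formula is C7H13NO2 (counting implicit H from valence).
  C: 7 × 12.011 = 84.077
  H: 13 × 1.008 = 13.104
  N: 1 × 14.007 = 14.007
  O: 2 × 15.999 = 31.998
Sum: 7×12.011 + 13×1.008 + 1×14.007 + 2×15.999 = 143.186 → 143.19 g/mol.

143.19 g/mol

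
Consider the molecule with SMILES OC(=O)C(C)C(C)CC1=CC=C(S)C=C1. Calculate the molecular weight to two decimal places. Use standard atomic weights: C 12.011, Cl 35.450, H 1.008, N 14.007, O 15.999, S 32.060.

First, the molecular formula is C12H16O2S (counting implicit H from valence).
  C: 12 × 12.011 = 144.132
  H: 16 × 1.008 = 16.128
  O: 2 × 15.999 = 31.998
  S: 1 × 32.060 = 32.060
Sum: 12×12.011 + 16×1.008 + 2×15.999 + 1×32.060 = 224.318 → 224.32 g/mol.

224.32 g/mol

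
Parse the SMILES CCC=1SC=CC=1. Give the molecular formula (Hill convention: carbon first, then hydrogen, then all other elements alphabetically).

Walk through each heavy atom and fill implicit hydrogens from standard valence (C 4, N 3, O 2, S 2, halogen 1):
  atom 1: C, bond orders sum to 1 (valence 4) → 3 H
  atom 2: C, bond orders sum to 2 (valence 4) → 2 H
  atom 3: C, bond orders sum to 4 (valence 4) → 0 H
  atom 4: S, bond orders sum to 2 (valence 2) → 0 H
  atom 5: C, bond orders sum to 3 (valence 4) → 1 H
  atom 6: C, bond orders sum to 3 (valence 4) → 1 H
  atom 7: C, bond orders sum to 3 (valence 4) → 1 H
Totals → C:6, H:8, S:1.
In Hill order: C6H8S.

C6H8S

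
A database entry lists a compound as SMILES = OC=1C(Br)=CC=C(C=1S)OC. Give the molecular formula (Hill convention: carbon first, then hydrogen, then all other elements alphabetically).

Walk through each heavy atom and fill implicit hydrogens from standard valence (C 4, N 3, O 2, S 2, halogen 1):
  atom 1: O, bond orders sum to 1 (valence 2) → 1 H
  atom 2: C, bond orders sum to 4 (valence 4) → 0 H
  atom 3: C, bond orders sum to 4 (valence 4) → 0 H
  atom 4: Br (halogen, monovalent) → 0 H
  atom 5: C, bond orders sum to 3 (valence 4) → 1 H
  atom 6: C, bond orders sum to 3 (valence 4) → 1 H
  atom 7: C, bond orders sum to 4 (valence 4) → 0 H
  atom 8: C, bond orders sum to 4 (valence 4) → 0 H
  atom 9: S, bond orders sum to 1 (valence 2) → 1 H
  atom 10: O, bond orders sum to 2 (valence 2) → 0 H
  atom 11: C, bond orders sum to 1 (valence 4) → 3 H
Totals → C:7, H:7, Br:1, O:2, S:1.
In Hill order: C7H7BrO2S.

C7H7BrO2S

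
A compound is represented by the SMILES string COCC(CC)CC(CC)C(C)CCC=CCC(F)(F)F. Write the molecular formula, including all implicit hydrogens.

C17H31F3O

Walk through each heavy atom and fill implicit hydrogens from standard valence (C 4, N 3, O 2, S 2, halogen 1):
  atom 1: C, bond orders sum to 1 (valence 4) → 3 H
  atom 2: O, bond orders sum to 2 (valence 2) → 0 H
  atom 3: C, bond orders sum to 2 (valence 4) → 2 H
  atom 4: C, bond orders sum to 3 (valence 4) → 1 H
  atom 5: C, bond orders sum to 2 (valence 4) → 2 H
  atom 6: C, bond orders sum to 1 (valence 4) → 3 H
  atom 7: C, bond orders sum to 2 (valence 4) → 2 H
  atom 8: C, bond orders sum to 3 (valence 4) → 1 H
  atom 9: C, bond orders sum to 2 (valence 4) → 2 H
  atom 10: C, bond orders sum to 1 (valence 4) → 3 H
  atom 11: C, bond orders sum to 3 (valence 4) → 1 H
  atom 12: C, bond orders sum to 1 (valence 4) → 3 H
  atom 13: C, bond orders sum to 2 (valence 4) → 2 H
  atom 14: C, bond orders sum to 2 (valence 4) → 2 H
  atom 15: C, bond orders sum to 3 (valence 4) → 1 H
  atom 16: C, bond orders sum to 3 (valence 4) → 1 H
  atom 17: C, bond orders sum to 2 (valence 4) → 2 H
  atom 18: C, bond orders sum to 4 (valence 4) → 0 H
  atom 19: F (halogen, monovalent) → 0 H
  atom 20: F (halogen, monovalent) → 0 H
  atom 21: F (halogen, monovalent) → 0 H
Totals → C:17, H:31, F:3, O:1.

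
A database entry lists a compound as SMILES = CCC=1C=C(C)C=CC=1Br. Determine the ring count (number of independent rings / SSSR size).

In SMILES, each pair of matching ring-closure digits denotes one ring-closing bond; the number of such bonds equals the number of independent rings.
Ring-closure bonds here: 1.

1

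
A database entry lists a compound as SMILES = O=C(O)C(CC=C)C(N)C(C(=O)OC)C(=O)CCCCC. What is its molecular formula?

Walk through each heavy atom and fill implicit hydrogens from standard valence (C 4, N 3, O 2, S 2, halogen 1):
  atom 1: O, bond orders sum to 2 (valence 2) → 0 H
  atom 2: C, bond orders sum to 4 (valence 4) → 0 H
  atom 3: O, bond orders sum to 1 (valence 2) → 1 H
  atom 4: C, bond orders sum to 3 (valence 4) → 1 H
  atom 5: C, bond orders sum to 2 (valence 4) → 2 H
  atom 6: C, bond orders sum to 3 (valence 4) → 1 H
  atom 7: C, bond orders sum to 2 (valence 4) → 2 H
  atom 8: C, bond orders sum to 3 (valence 4) → 1 H
  atom 9: N, bond orders sum to 1 (valence 3) → 2 H
  atom 10: C, bond orders sum to 3 (valence 4) → 1 H
  atom 11: C, bond orders sum to 4 (valence 4) → 0 H
  atom 12: O, bond orders sum to 2 (valence 2) → 0 H
  atom 13: O, bond orders sum to 2 (valence 2) → 0 H
  atom 14: C, bond orders sum to 1 (valence 4) → 3 H
  atom 15: C, bond orders sum to 4 (valence 4) → 0 H
  atom 16: O, bond orders sum to 2 (valence 2) → 0 H
  atom 17: C, bond orders sum to 2 (valence 4) → 2 H
  atom 18: C, bond orders sum to 2 (valence 4) → 2 H
  atom 19: C, bond orders sum to 2 (valence 4) → 2 H
  atom 20: C, bond orders sum to 2 (valence 4) → 2 H
  atom 21: C, bond orders sum to 1 (valence 4) → 3 H
Totals → C:15, H:25, N:1, O:5.

C15H25NO5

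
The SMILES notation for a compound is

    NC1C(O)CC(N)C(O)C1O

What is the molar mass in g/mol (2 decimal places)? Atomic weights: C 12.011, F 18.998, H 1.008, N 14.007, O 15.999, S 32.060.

First, the molecular formula is C6H14N2O3 (counting implicit H from valence).
  C: 6 × 12.011 = 72.066
  H: 14 × 1.008 = 14.112
  N: 2 × 14.007 = 28.014
  O: 3 × 15.999 = 47.997
Sum: 6×12.011 + 14×1.008 + 2×14.007 + 3×15.999 = 162.189 → 162.19 g/mol.

162.19 g/mol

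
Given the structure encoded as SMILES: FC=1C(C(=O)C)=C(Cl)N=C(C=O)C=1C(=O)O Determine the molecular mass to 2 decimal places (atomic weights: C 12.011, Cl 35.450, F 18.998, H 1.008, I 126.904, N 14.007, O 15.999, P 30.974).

245.59 g/mol

First, the molecular formula is C9H5ClFNO4 (counting implicit H from valence).
  C: 9 × 12.011 = 108.099
  Cl: 1 × 35.450 = 35.450
  F: 1 × 18.998 = 18.998
  H: 5 × 1.008 = 5.040
  N: 1 × 14.007 = 14.007
  O: 4 × 15.999 = 63.996
Sum: 9×12.011 + 1×35.450 + 1×18.998 + 5×1.008 + 1×14.007 + 4×15.999 = 245.590 → 245.59 g/mol.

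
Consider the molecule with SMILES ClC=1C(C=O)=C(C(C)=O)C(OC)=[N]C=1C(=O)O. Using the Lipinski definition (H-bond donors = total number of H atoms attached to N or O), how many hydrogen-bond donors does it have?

Donors: find every N or O and count the H atoms it carries.
  atom 5 (O): bond orders sum to 2 → 0 H
  atom 9 (O): bond orders sum to 2 → 0 H
  atom 11 (O): bond orders sum to 2 → 0 H
  atom 13 (N): bond orders sum to 3 → 0 H
  atom 16 (O): bond orders sum to 2 → 0 H
  atom 17 (O): bond orders sum to 1 → 1 H
Lipinski HBD = 1.

1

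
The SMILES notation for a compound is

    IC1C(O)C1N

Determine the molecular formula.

C3H6INO

Walk through each heavy atom and fill implicit hydrogens from standard valence (C 4, N 3, O 2, S 2, halogen 1):
  atom 1: I (halogen, monovalent) → 0 H
  atom 2: C, bond orders sum to 3 (valence 4) → 1 H
  atom 3: C, bond orders sum to 3 (valence 4) → 1 H
  atom 4: O, bond orders sum to 1 (valence 2) → 1 H
  atom 5: C, bond orders sum to 3 (valence 4) → 1 H
  atom 6: N, bond orders sum to 1 (valence 3) → 2 H
Totals → C:3, H:6, I:1, N:1, O:1.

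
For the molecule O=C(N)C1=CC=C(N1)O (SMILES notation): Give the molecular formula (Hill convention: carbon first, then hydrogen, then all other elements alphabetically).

Walk through each heavy atom and fill implicit hydrogens from standard valence (C 4, N 3, O 2, S 2, halogen 1):
  atom 1: O, bond orders sum to 2 (valence 2) → 0 H
  atom 2: C, bond orders sum to 4 (valence 4) → 0 H
  atom 3: N, bond orders sum to 1 (valence 3) → 2 H
  atom 4: C, bond orders sum to 4 (valence 4) → 0 H
  atom 5: C, bond orders sum to 3 (valence 4) → 1 H
  atom 6: C, bond orders sum to 3 (valence 4) → 1 H
  atom 7: C, bond orders sum to 4 (valence 4) → 0 H
  atom 8: N, bond orders sum to 2 (valence 3) → 1 H
  atom 9: O, bond orders sum to 1 (valence 2) → 1 H
Totals → C:5, H:6, N:2, O:2.
In Hill order: C5H6N2O2.

C5H6N2O2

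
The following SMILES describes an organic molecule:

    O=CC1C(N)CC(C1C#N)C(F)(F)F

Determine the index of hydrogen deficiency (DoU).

Degree of unsaturation = (number of rings) + (number of π bonds).
Ring closures in the SMILES: 1.
π bonds: 1 double bond (each 1 DoU), 1 triple bond (each 2 DoU) → 3 DoU from unsaturation.
Total DoU = 1 + 3 = 4.

4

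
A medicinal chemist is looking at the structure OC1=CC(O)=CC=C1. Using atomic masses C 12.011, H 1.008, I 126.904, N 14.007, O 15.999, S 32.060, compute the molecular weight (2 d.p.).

110.11 g/mol

First, the molecular formula is C6H6O2 (counting implicit H from valence).
  C: 6 × 12.011 = 72.066
  H: 6 × 1.008 = 6.048
  O: 2 × 15.999 = 31.998
Sum: 6×12.011 + 6×1.008 + 2×15.999 = 110.112 → 110.11 g/mol.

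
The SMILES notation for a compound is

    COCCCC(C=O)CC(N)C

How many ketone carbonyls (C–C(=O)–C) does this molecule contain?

Scan the SMILES for the ketone motif — none present.
Groups that are present: 1 aldehyde, 1 ether, 1 primary amine.

0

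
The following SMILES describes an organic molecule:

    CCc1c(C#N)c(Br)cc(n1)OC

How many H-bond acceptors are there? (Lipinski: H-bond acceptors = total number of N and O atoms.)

3

N atoms: 2; O atoms: 1.
Lipinski HBA = 2 + 1 = 3.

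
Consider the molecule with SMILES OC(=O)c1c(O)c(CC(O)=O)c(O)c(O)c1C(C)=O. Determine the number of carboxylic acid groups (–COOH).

The carboxylic acid motif appears at heavy-atom positions 2, 9 in the SMILES.
Other groups present: 3 hydroxyl, 1 ketone.
Carboxylic acid count: 2.

2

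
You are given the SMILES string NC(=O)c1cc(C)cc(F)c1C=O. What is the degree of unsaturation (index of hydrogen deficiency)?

Molecular formula: C9H8FNO2.
DoU = (2C + 2 + N − H − X) / 2, where X is the halogen count and O/S are ignored.
    = (2·9 + 2 + 1 − 8 − 1) / 2 = 12 / 2 = 6.

6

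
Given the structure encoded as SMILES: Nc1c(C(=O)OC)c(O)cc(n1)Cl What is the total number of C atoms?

Count every carbon token in the SMILES (each C, including those in ring-closure positions and inside branches).
Carbon count: 7.

7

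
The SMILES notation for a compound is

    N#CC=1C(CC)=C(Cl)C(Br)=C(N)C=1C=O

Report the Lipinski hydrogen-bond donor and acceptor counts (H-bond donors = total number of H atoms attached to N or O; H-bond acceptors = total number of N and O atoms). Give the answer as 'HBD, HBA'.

2, 3

Donors: find every N or O and count the H atoms it carries.
  atom 1 (N): bond orders sum to 3 → 0 H
  atom 12 (N): bond orders sum to 1 → 2 H
  atom 15 (O): bond orders sum to 2 → 0 H
Lipinski HBD = 2.
Acceptors: N atoms = 2, O atoms = 1 → HBA = 3.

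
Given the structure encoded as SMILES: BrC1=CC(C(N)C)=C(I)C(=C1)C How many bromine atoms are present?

1

Scan the SMILES for Br atoms (remember two-letter symbols like Cl and Br are single atoms).
Bromine count: 1.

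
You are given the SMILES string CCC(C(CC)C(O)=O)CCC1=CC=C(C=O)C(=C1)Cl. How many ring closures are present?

In SMILES, each pair of matching ring-closure digits denotes one ring-closing bond; the number of such bonds equals the number of independent rings.
Ring-closure bonds here: 1.

1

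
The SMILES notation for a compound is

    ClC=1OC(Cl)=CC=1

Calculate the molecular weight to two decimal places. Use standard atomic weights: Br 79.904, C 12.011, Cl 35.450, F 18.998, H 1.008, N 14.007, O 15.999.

First, the molecular formula is C4H2Cl2O (counting implicit H from valence).
  C: 4 × 12.011 = 48.044
  Cl: 2 × 35.450 = 70.900
  H: 2 × 1.008 = 2.016
  O: 1 × 15.999 = 15.999
Sum: 4×12.011 + 2×35.450 + 2×1.008 + 1×15.999 = 136.959 → 136.96 g/mol.

136.96 g/mol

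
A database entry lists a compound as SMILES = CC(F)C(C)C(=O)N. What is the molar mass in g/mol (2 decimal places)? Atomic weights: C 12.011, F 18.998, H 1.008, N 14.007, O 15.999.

First, the molecular formula is C5H10FNO (counting implicit H from valence).
  C: 5 × 12.011 = 60.055
  F: 1 × 18.998 = 18.998
  H: 10 × 1.008 = 10.080
  N: 1 × 14.007 = 14.007
  O: 1 × 15.999 = 15.999
Sum: 5×12.011 + 1×18.998 + 10×1.008 + 1×14.007 + 1×15.999 = 119.139 → 119.14 g/mol.

119.14 g/mol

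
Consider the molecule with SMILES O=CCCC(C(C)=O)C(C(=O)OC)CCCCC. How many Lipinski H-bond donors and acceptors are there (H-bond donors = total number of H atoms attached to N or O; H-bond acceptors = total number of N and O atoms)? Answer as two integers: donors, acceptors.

0, 4

Donors: find every N or O and count the H atoms it carries.
  atom 1 (O): bond orders sum to 2 → 0 H
  atom 8 (O): bond orders sum to 2 → 0 H
  atom 11 (O): bond orders sum to 2 → 0 H
  atom 12 (O): bond orders sum to 2 → 0 H
Lipinski HBD = 0.
Acceptors: N atoms = 0, O atoms = 4 → HBA = 4.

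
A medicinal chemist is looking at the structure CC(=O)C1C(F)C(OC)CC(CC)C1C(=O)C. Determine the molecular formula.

C13H21FO3

Walk through each heavy atom and fill implicit hydrogens from standard valence (C 4, N 3, O 2, S 2, halogen 1):
  atom 1: C, bond orders sum to 1 (valence 4) → 3 H
  atom 2: C, bond orders sum to 4 (valence 4) → 0 H
  atom 3: O, bond orders sum to 2 (valence 2) → 0 H
  atom 4: C, bond orders sum to 3 (valence 4) → 1 H
  atom 5: C, bond orders sum to 3 (valence 4) → 1 H
  atom 6: F (halogen, monovalent) → 0 H
  atom 7: C, bond orders sum to 3 (valence 4) → 1 H
  atom 8: O, bond orders sum to 2 (valence 2) → 0 H
  atom 9: C, bond orders sum to 1 (valence 4) → 3 H
  atom 10: C, bond orders sum to 2 (valence 4) → 2 H
  atom 11: C, bond orders sum to 3 (valence 4) → 1 H
  atom 12: C, bond orders sum to 2 (valence 4) → 2 H
  atom 13: C, bond orders sum to 1 (valence 4) → 3 H
  atom 14: C, bond orders sum to 3 (valence 4) → 1 H
  atom 15: C, bond orders sum to 4 (valence 4) → 0 H
  atom 16: O, bond orders sum to 2 (valence 2) → 0 H
  atom 17: C, bond orders sum to 1 (valence 4) → 3 H
Totals → C:13, H:21, F:1, O:3.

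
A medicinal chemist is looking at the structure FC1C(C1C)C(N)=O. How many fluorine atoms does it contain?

1

Scan the SMILES for F atoms (remember two-letter symbols like Cl and Br are single atoms).
Fluorine count: 1.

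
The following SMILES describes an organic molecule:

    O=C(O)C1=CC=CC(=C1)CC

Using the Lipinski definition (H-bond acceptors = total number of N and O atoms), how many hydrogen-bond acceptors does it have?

N atoms: 0; O atoms: 2.
Lipinski HBA = 0 + 2 = 2.

2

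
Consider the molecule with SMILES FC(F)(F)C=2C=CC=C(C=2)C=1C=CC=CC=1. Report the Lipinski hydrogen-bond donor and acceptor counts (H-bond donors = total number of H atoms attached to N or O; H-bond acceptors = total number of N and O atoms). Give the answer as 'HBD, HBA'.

Donors: find every N or O and count the H atoms it carries.
  (no N or O atoms present)
Lipinski HBD = 0.
Acceptors: N atoms = 0, O atoms = 0 → HBA = 0.

0, 0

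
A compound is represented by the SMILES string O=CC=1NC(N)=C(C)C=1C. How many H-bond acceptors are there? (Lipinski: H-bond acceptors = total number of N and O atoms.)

N atoms: 2; O atoms: 1.
Lipinski HBA = 2 + 1 = 3.

3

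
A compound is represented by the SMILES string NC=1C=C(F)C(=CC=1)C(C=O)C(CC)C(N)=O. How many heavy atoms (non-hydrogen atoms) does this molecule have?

17

Every atom symbol written in the SMILES (organic subset) is one heavy atom; implicit H are not written.
Heavy atoms by element → C:12, F:1, N:2, O:2.
Total: 17.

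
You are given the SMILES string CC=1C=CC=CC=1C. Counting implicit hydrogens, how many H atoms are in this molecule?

10

Walk through each heavy atom and fill implicit hydrogens from standard valence (C 4, N 3, O 2, S 2, halogen 1):
  atom 1: C, bond orders sum to 1 (valence 4) → 3 H
  atom 2: C, bond orders sum to 4 (valence 4) → 0 H
  atom 3: C, bond orders sum to 3 (valence 4) → 1 H
  atom 4: C, bond orders sum to 3 (valence 4) → 1 H
  atom 5: C, bond orders sum to 3 (valence 4) → 1 H
  atom 6: C, bond orders sum to 3 (valence 4) → 1 H
  atom 7: C, bond orders sum to 4 (valence 4) → 0 H
  atom 8: C, bond orders sum to 1 (valence 4) → 3 H
Total hydrogens: 10.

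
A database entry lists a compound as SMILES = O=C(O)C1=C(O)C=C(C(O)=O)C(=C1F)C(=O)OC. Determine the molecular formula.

Walk through each heavy atom and fill implicit hydrogens from standard valence (C 4, N 3, O 2, S 2, halogen 1):
  atom 1: O, bond orders sum to 2 (valence 2) → 0 H
  atom 2: C, bond orders sum to 4 (valence 4) → 0 H
  atom 3: O, bond orders sum to 1 (valence 2) → 1 H
  atom 4: C, bond orders sum to 4 (valence 4) → 0 H
  atom 5: C, bond orders sum to 4 (valence 4) → 0 H
  atom 6: O, bond orders sum to 1 (valence 2) → 1 H
  atom 7: C, bond orders sum to 3 (valence 4) → 1 H
  atom 8: C, bond orders sum to 4 (valence 4) → 0 H
  atom 9: C, bond orders sum to 4 (valence 4) → 0 H
  atom 10: O, bond orders sum to 1 (valence 2) → 1 H
  atom 11: O, bond orders sum to 2 (valence 2) → 0 H
  atom 12: C, bond orders sum to 4 (valence 4) → 0 H
  atom 13: C, bond orders sum to 4 (valence 4) → 0 H
  atom 14: F (halogen, monovalent) → 0 H
  atom 15: C, bond orders sum to 4 (valence 4) → 0 H
  atom 16: O, bond orders sum to 2 (valence 2) → 0 H
  atom 17: O, bond orders sum to 2 (valence 2) → 0 H
  atom 18: C, bond orders sum to 1 (valence 4) → 3 H
Totals → C:10, H:7, F:1, O:7.

C10H7FO7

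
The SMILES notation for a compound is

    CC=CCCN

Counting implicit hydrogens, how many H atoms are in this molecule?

11

Walk through each heavy atom and fill implicit hydrogens from standard valence (C 4, N 3, O 2, S 2, halogen 1):
  atom 1: C, bond orders sum to 1 (valence 4) → 3 H
  atom 2: C, bond orders sum to 3 (valence 4) → 1 H
  atom 3: C, bond orders sum to 3 (valence 4) → 1 H
  atom 4: C, bond orders sum to 2 (valence 4) → 2 H
  atom 5: C, bond orders sum to 2 (valence 4) → 2 H
  atom 6: N, bond orders sum to 1 (valence 3) → 2 H
Total hydrogens: 11.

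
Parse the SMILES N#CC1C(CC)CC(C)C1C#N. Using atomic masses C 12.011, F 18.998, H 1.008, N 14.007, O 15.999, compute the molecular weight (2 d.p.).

162.24 g/mol

First, the molecular formula is C10H14N2 (counting implicit H from valence).
  C: 10 × 12.011 = 120.110
  H: 14 × 1.008 = 14.112
  N: 2 × 14.007 = 28.014
Sum: 10×12.011 + 14×1.008 + 2×14.007 = 162.236 → 162.24 g/mol.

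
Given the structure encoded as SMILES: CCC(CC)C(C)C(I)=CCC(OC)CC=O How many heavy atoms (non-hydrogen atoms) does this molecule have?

Every atom symbol written in the SMILES (organic subset) is one heavy atom; implicit H are not written.
Heavy atoms by element → C:14, I:1, O:2.
Total: 17.

17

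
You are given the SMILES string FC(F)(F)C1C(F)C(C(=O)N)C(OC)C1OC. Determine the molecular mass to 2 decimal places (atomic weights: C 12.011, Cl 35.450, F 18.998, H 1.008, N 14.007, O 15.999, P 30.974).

First, the molecular formula is C9H13F4NO3 (counting implicit H from valence).
  C: 9 × 12.011 = 108.099
  F: 4 × 18.998 = 75.992
  H: 13 × 1.008 = 13.104
  N: 1 × 14.007 = 14.007
  O: 3 × 15.999 = 47.997
Sum: 9×12.011 + 4×18.998 + 13×1.008 + 1×14.007 + 3×15.999 = 259.199 → 259.20 g/mol.

259.20 g/mol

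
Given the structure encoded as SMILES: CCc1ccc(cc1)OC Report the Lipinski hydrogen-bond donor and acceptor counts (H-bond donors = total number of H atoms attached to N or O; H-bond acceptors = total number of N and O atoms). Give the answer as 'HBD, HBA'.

Donors: find every N or O and count the H atoms it carries.
  atom 9 (O): bond orders sum to 2 → 0 H
Lipinski HBD = 0.
Acceptors: N atoms = 0, O atoms = 1 → HBA = 1.

0, 1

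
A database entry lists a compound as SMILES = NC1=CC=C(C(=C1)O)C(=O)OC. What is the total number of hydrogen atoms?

Walk through each heavy atom and fill implicit hydrogens from standard valence (C 4, N 3, O 2, S 2, halogen 1):
  atom 1: N, bond orders sum to 1 (valence 3) → 2 H
  atom 2: C, bond orders sum to 4 (valence 4) → 0 H
  atom 3: C, bond orders sum to 3 (valence 4) → 1 H
  atom 4: C, bond orders sum to 3 (valence 4) → 1 H
  atom 5: C, bond orders sum to 4 (valence 4) → 0 H
  atom 6: C, bond orders sum to 4 (valence 4) → 0 H
  atom 7: C, bond orders sum to 3 (valence 4) → 1 H
  atom 8: O, bond orders sum to 1 (valence 2) → 1 H
  atom 9: C, bond orders sum to 4 (valence 4) → 0 H
  atom 10: O, bond orders sum to 2 (valence 2) → 0 H
  atom 11: O, bond orders sum to 2 (valence 2) → 0 H
  atom 12: C, bond orders sum to 1 (valence 4) → 3 H
Total hydrogens: 9.

9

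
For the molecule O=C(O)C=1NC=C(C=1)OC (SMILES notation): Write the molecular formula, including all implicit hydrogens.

C6H7NO3

Walk through each heavy atom and fill implicit hydrogens from standard valence (C 4, N 3, O 2, S 2, halogen 1):
  atom 1: O, bond orders sum to 2 (valence 2) → 0 H
  atom 2: C, bond orders sum to 4 (valence 4) → 0 H
  atom 3: O, bond orders sum to 1 (valence 2) → 1 H
  atom 4: C, bond orders sum to 4 (valence 4) → 0 H
  atom 5: N, bond orders sum to 2 (valence 3) → 1 H
  atom 6: C, bond orders sum to 3 (valence 4) → 1 H
  atom 7: C, bond orders sum to 4 (valence 4) → 0 H
  atom 8: C, bond orders sum to 3 (valence 4) → 1 H
  atom 9: O, bond orders sum to 2 (valence 2) → 0 H
  atom 10: C, bond orders sum to 1 (valence 4) → 3 H
Totals → C:6, H:7, N:1, O:3.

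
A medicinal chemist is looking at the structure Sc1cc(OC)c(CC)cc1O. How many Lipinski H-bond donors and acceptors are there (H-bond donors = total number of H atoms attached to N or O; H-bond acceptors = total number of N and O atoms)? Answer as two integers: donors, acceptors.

1, 2

Donors: find every N or O and count the H atoms it carries.
  atom 5 (O): bond orders sum to 2 → 0 H
  atom 12 (O): bond orders sum to 1 → 1 H
Lipinski HBD = 1.
Acceptors: N atoms = 0, O atoms = 2 → HBA = 2.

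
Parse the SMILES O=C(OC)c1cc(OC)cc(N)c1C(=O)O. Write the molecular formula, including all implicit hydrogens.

C10H11NO5

Walk through each heavy atom and fill implicit hydrogens from standard valence (C 4, N 3, O 2, S 2, halogen 1); for lowercase aromatic atoms, an aromatic c carries 1 H when it has two neighbours and 0 H with three, and aromatic n carries 0 H:
  atom 1: O, bond orders sum to 2 (valence 2) → 0 H
  atom 2: C, bond orders sum to 4 (valence 4) → 0 H
  atom 3: O, bond orders sum to 2 (valence 2) → 0 H
  atom 4: C, bond orders sum to 1 (valence 4) → 3 H
  atom 5: aromatic c, 3 neighbours → 0 H
  atom 6: aromatic c, 2 neighbours → 1 H
  atom 7: aromatic c, 3 neighbours → 0 H
  atom 8: O, bond orders sum to 2 (valence 2) → 0 H
  atom 9: C, bond orders sum to 1 (valence 4) → 3 H
  atom 10: aromatic c, 2 neighbours → 1 H
  atom 11: aromatic c, 3 neighbours → 0 H
  atom 12: N, bond orders sum to 1 (valence 3) → 2 H
  atom 13: aromatic c, 3 neighbours → 0 H
  atom 14: C, bond orders sum to 4 (valence 4) → 0 H
  atom 15: O, bond orders sum to 2 (valence 2) → 0 H
  atom 16: O, bond orders sum to 1 (valence 2) → 1 H
Totals → C:10, H:11, N:1, O:5.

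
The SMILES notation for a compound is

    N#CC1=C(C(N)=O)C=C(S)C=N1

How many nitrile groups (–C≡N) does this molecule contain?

1

The nitrile motif appears at heavy-atom position 2 in the SMILES.
Other groups present: 1 amide, 1 thiol.
Nitrile count: 1.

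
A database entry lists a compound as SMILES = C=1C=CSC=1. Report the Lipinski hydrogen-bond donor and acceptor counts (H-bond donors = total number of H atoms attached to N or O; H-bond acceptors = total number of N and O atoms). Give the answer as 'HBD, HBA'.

0, 0

Donors: find every N or O and count the H atoms it carries.
  (no N or O atoms present)
Lipinski HBD = 0.
Acceptors: N atoms = 0, O atoms = 0 → HBA = 0.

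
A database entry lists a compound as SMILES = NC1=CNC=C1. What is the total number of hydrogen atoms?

Walk through each heavy atom and fill implicit hydrogens from standard valence (C 4, N 3, O 2, S 2, halogen 1):
  atom 1: N, bond orders sum to 1 (valence 3) → 2 H
  atom 2: C, bond orders sum to 4 (valence 4) → 0 H
  atom 3: C, bond orders sum to 3 (valence 4) → 1 H
  atom 4: N, bond orders sum to 2 (valence 3) → 1 H
  atom 5: C, bond orders sum to 3 (valence 4) → 1 H
  atom 6: C, bond orders sum to 3 (valence 4) → 1 H
Total hydrogens: 6.

6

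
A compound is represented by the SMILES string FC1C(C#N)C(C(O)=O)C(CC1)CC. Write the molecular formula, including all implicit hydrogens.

Walk through each heavy atom and fill implicit hydrogens from standard valence (C 4, N 3, O 2, S 2, halogen 1):
  atom 1: F (halogen, monovalent) → 0 H
  atom 2: C, bond orders sum to 3 (valence 4) → 1 H
  atom 3: C, bond orders sum to 3 (valence 4) → 1 H
  atom 4: C, bond orders sum to 4 (valence 4) → 0 H
  atom 5: N, bond orders sum to 3 (valence 3) → 0 H
  atom 6: C, bond orders sum to 3 (valence 4) → 1 H
  atom 7: C, bond orders sum to 4 (valence 4) → 0 H
  atom 8: O, bond orders sum to 1 (valence 2) → 1 H
  atom 9: O, bond orders sum to 2 (valence 2) → 0 H
  atom 10: C, bond orders sum to 3 (valence 4) → 1 H
  atom 11: C, bond orders sum to 2 (valence 4) → 2 H
  atom 12: C, bond orders sum to 2 (valence 4) → 2 H
  atom 13: C, bond orders sum to 2 (valence 4) → 2 H
  atom 14: C, bond orders sum to 1 (valence 4) → 3 H
Totals → C:10, H:14, F:1, N:1, O:2.

C10H14FNO2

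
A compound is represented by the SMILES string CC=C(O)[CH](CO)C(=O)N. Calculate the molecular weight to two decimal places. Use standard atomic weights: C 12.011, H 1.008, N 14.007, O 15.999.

145.16 g/mol

First, the molecular formula is C6H11NO3 (counting implicit H from valence).
  C: 6 × 12.011 = 72.066
  H: 11 × 1.008 = 11.088
  N: 1 × 14.007 = 14.007
  O: 3 × 15.999 = 47.997
Sum: 6×12.011 + 11×1.008 + 1×14.007 + 3×15.999 = 145.158 → 145.16 g/mol.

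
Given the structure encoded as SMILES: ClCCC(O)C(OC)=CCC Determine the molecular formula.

C8H15ClO2

Walk through each heavy atom and fill implicit hydrogens from standard valence (C 4, N 3, O 2, S 2, halogen 1):
  atom 1: Cl (halogen, monovalent) → 0 H
  atom 2: C, bond orders sum to 2 (valence 4) → 2 H
  atom 3: C, bond orders sum to 2 (valence 4) → 2 H
  atom 4: C, bond orders sum to 3 (valence 4) → 1 H
  atom 5: O, bond orders sum to 1 (valence 2) → 1 H
  atom 6: C, bond orders sum to 4 (valence 4) → 0 H
  atom 7: O, bond orders sum to 2 (valence 2) → 0 H
  atom 8: C, bond orders sum to 1 (valence 4) → 3 H
  atom 9: C, bond orders sum to 3 (valence 4) → 1 H
  atom 10: C, bond orders sum to 2 (valence 4) → 2 H
  atom 11: C, bond orders sum to 1 (valence 4) → 3 H
Totals → C:8, H:15, Cl:1, O:2.
In Hill order: C8H15ClO2.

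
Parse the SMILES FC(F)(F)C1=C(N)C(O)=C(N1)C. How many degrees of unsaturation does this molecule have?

3

Molecular formula: C6H7F3N2O.
DoU = (2C + 2 + N − H − X) / 2, where X is the halogen count and O/S are ignored.
    = (2·6 + 2 + 2 − 7 − 3) / 2 = 6 / 2 = 3.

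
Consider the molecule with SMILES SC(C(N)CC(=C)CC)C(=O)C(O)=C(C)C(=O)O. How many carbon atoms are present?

12

Count every carbon token in the SMILES (each C, including those in ring-closure positions and inside branches).
Carbon count: 12.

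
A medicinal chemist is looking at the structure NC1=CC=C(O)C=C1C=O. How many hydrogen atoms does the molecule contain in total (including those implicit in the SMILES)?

7

Walk through each heavy atom and fill implicit hydrogens from standard valence (C 4, N 3, O 2, S 2, halogen 1):
  atom 1: N, bond orders sum to 1 (valence 3) → 2 H
  atom 2: C, bond orders sum to 4 (valence 4) → 0 H
  atom 3: C, bond orders sum to 3 (valence 4) → 1 H
  atom 4: C, bond orders sum to 3 (valence 4) → 1 H
  atom 5: C, bond orders sum to 4 (valence 4) → 0 H
  atom 6: O, bond orders sum to 1 (valence 2) → 1 H
  atom 7: C, bond orders sum to 3 (valence 4) → 1 H
  atom 8: C, bond orders sum to 4 (valence 4) → 0 H
  atom 9: C, bond orders sum to 3 (valence 4) → 1 H
  atom 10: O, bond orders sum to 2 (valence 2) → 0 H
Total hydrogens: 7.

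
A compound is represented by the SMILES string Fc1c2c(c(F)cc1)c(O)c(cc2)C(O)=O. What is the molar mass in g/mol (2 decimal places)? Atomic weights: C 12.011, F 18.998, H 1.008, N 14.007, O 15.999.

First, the molecular formula is C11H6F2O3 (counting implicit H from valence).
  C: 11 × 12.011 = 132.121
  F: 2 × 18.998 = 37.996
  H: 6 × 1.008 = 6.048
  O: 3 × 15.999 = 47.997
Sum: 11×12.011 + 2×18.998 + 6×1.008 + 3×15.999 = 224.162 → 224.16 g/mol.

224.16 g/mol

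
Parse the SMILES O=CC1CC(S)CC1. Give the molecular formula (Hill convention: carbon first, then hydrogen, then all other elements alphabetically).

C6H10OS

Walk through each heavy atom and fill implicit hydrogens from standard valence (C 4, N 3, O 2, S 2, halogen 1):
  atom 1: O, bond orders sum to 2 (valence 2) → 0 H
  atom 2: C, bond orders sum to 3 (valence 4) → 1 H
  atom 3: C, bond orders sum to 3 (valence 4) → 1 H
  atom 4: C, bond orders sum to 2 (valence 4) → 2 H
  atom 5: C, bond orders sum to 3 (valence 4) → 1 H
  atom 6: S, bond orders sum to 1 (valence 2) → 1 H
  atom 7: C, bond orders sum to 2 (valence 4) → 2 H
  atom 8: C, bond orders sum to 2 (valence 4) → 2 H
Totals → C:6, H:10, O:1, S:1.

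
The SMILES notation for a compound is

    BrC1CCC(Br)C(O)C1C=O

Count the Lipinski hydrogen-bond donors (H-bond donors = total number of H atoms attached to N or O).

1

Donors: find every N or O and count the H atoms it carries.
  atom 8 (O): bond orders sum to 1 → 1 H
  atom 11 (O): bond orders sum to 2 → 0 H
Lipinski HBD = 1.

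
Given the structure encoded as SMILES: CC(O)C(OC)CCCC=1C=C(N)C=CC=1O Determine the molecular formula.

Walk through each heavy atom and fill implicit hydrogens from standard valence (C 4, N 3, O 2, S 2, halogen 1):
  atom 1: C, bond orders sum to 1 (valence 4) → 3 H
  atom 2: C, bond orders sum to 3 (valence 4) → 1 H
  atom 3: O, bond orders sum to 1 (valence 2) → 1 H
  atom 4: C, bond orders sum to 3 (valence 4) → 1 H
  atom 5: O, bond orders sum to 2 (valence 2) → 0 H
  atom 6: C, bond orders sum to 1 (valence 4) → 3 H
  atom 7: C, bond orders sum to 2 (valence 4) → 2 H
  atom 8: C, bond orders sum to 2 (valence 4) → 2 H
  atom 9: C, bond orders sum to 2 (valence 4) → 2 H
  atom 10: C, bond orders sum to 4 (valence 4) → 0 H
  atom 11: C, bond orders sum to 3 (valence 4) → 1 H
  atom 12: C, bond orders sum to 4 (valence 4) → 0 H
  atom 13: N, bond orders sum to 1 (valence 3) → 2 H
  atom 14: C, bond orders sum to 3 (valence 4) → 1 H
  atom 15: C, bond orders sum to 3 (valence 4) → 1 H
  atom 16: C, bond orders sum to 4 (valence 4) → 0 H
  atom 17: O, bond orders sum to 1 (valence 2) → 1 H
Totals → C:13, H:21, N:1, O:3.
In Hill order: C13H21NO3.

C13H21NO3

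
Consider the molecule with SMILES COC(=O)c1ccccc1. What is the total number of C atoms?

8

Count every carbon token in the SMILES (each C, including those in ring-closure positions and inside branches).
Carbon count: 8.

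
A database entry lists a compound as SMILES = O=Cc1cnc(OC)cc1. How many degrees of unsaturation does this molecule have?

5

Molecular formula: C7H7NO2.
DoU = (2C + 2 + N − H − X) / 2, where X is the halogen count and O/S are ignored.
    = (2·7 + 2 + 1 − 7 − 0) / 2 = 10 / 2 = 5.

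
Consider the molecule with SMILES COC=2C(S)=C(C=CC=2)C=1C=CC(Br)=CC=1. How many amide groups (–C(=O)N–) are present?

0

Scan the SMILES for the amide motif — none present.
Groups that are present: 1 ether, 1 thiol.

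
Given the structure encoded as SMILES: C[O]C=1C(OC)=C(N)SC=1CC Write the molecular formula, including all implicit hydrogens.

C8H13NO2S

Walk through each heavy atom and fill implicit hydrogens from standard valence (C 4, N 3, O 2, S 2, halogen 1):
  atom 1: C, bond orders sum to 1 (valence 4) → 3 H
  atom 2: O with explicit H count 0
  atom 3: C, bond orders sum to 4 (valence 4) → 0 H
  atom 4: C, bond orders sum to 4 (valence 4) → 0 H
  atom 5: O, bond orders sum to 2 (valence 2) → 0 H
  atom 6: C, bond orders sum to 1 (valence 4) → 3 H
  atom 7: C, bond orders sum to 4 (valence 4) → 0 H
  atom 8: N, bond orders sum to 1 (valence 3) → 2 H
  atom 9: S, bond orders sum to 2 (valence 2) → 0 H
  atom 10: C, bond orders sum to 4 (valence 4) → 0 H
  atom 11: C, bond orders sum to 2 (valence 4) → 2 H
  atom 12: C, bond orders sum to 1 (valence 4) → 3 H
Totals → C:8, H:13, N:1, O:2, S:1.
In Hill order: C8H13NO2S.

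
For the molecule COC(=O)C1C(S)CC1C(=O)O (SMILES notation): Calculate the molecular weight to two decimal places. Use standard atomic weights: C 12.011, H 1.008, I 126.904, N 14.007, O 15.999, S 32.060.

190.21 g/mol

First, the molecular formula is C7H10O4S (counting implicit H from valence).
  C: 7 × 12.011 = 84.077
  H: 10 × 1.008 = 10.080
  O: 4 × 15.999 = 63.996
  S: 1 × 32.060 = 32.060
Sum: 7×12.011 + 10×1.008 + 4×15.999 + 1×32.060 = 190.213 → 190.21 g/mol.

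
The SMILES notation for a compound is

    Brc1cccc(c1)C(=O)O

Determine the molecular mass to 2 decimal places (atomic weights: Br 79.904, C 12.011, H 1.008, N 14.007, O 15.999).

201.02 g/mol

First, the molecular formula is C7H5BrO2 (counting implicit H from valence).
  Br: 1 × 79.904 = 79.904
  C: 7 × 12.011 = 84.077
  H: 5 × 1.008 = 5.040
  O: 2 × 15.999 = 31.998
Sum: 1×79.904 + 7×12.011 + 5×1.008 + 2×15.999 = 201.019 → 201.02 g/mol.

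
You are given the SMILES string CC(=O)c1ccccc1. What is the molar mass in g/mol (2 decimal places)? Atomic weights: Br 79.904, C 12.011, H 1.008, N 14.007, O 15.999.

First, the molecular formula is C8H8O (counting implicit H from valence).
  C: 8 × 12.011 = 96.088
  H: 8 × 1.008 = 8.064
  O: 1 × 15.999 = 15.999
Sum: 8×12.011 + 8×1.008 + 1×15.999 = 120.151 → 120.15 g/mol.

120.15 g/mol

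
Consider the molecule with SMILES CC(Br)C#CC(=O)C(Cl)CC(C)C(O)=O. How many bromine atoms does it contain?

Scan the SMILES for Br atoms (remember two-letter symbols like Cl and Br are single atoms).
Bromine count: 1.

1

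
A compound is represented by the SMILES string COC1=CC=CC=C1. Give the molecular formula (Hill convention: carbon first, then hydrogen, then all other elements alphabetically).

Walk through each heavy atom and fill implicit hydrogens from standard valence (C 4, N 3, O 2, S 2, halogen 1):
  atom 1: C, bond orders sum to 1 (valence 4) → 3 H
  atom 2: O, bond orders sum to 2 (valence 2) → 0 H
  atom 3: C, bond orders sum to 4 (valence 4) → 0 H
  atom 4: C, bond orders sum to 3 (valence 4) → 1 H
  atom 5: C, bond orders sum to 3 (valence 4) → 1 H
  atom 6: C, bond orders sum to 3 (valence 4) → 1 H
  atom 7: C, bond orders sum to 3 (valence 4) → 1 H
  atom 8: C, bond orders sum to 3 (valence 4) → 1 H
Totals → C:7, H:8, O:1.

C7H8O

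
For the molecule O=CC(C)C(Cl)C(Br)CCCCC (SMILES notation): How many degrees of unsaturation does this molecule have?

Molecular formula: C10H18BrClO.
DoU = (2C + 2 + N − H − X) / 2, where X is the halogen count and O/S are ignored.
    = (2·10 + 2 + 0 − 18 − 2) / 2 = 2 / 2 = 1.

1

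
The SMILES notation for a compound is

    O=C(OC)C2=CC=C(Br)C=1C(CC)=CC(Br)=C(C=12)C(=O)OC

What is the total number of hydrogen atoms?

Walk through each heavy atom and fill implicit hydrogens from standard valence (C 4, N 3, O 2, S 2, halogen 1):
  atom 1: O, bond orders sum to 2 (valence 2) → 0 H
  atom 2: C, bond orders sum to 4 (valence 4) → 0 H
  atom 3: O, bond orders sum to 2 (valence 2) → 0 H
  atom 4: C, bond orders sum to 1 (valence 4) → 3 H
  atom 5: C, bond orders sum to 4 (valence 4) → 0 H
  atom 6: C, bond orders sum to 3 (valence 4) → 1 H
  atom 7: C, bond orders sum to 3 (valence 4) → 1 H
  atom 8: C, bond orders sum to 4 (valence 4) → 0 H
  atom 9: Br (halogen, monovalent) → 0 H
  atom 10: C, bond orders sum to 4 (valence 4) → 0 H
  atom 11: C, bond orders sum to 4 (valence 4) → 0 H
  atom 12: C, bond orders sum to 2 (valence 4) → 2 H
  atom 13: C, bond orders sum to 1 (valence 4) → 3 H
  atom 14: C, bond orders sum to 3 (valence 4) → 1 H
  atom 15: C, bond orders sum to 4 (valence 4) → 0 H
  atom 16: Br (halogen, monovalent) → 0 H
  atom 17: C, bond orders sum to 4 (valence 4) → 0 H
  atom 18: C, bond orders sum to 4 (valence 4) → 0 H
  atom 19: C, bond orders sum to 4 (valence 4) → 0 H
  atom 20: O, bond orders sum to 2 (valence 2) → 0 H
  atom 21: O, bond orders sum to 2 (valence 2) → 0 H
  atom 22: C, bond orders sum to 1 (valence 4) → 3 H
Total hydrogens: 14.

14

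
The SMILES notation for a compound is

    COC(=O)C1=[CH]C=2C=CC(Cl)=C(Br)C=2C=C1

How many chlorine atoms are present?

1

Scan the SMILES for Cl atoms (remember two-letter symbols like Cl and Br are single atoms).
Chlorine count: 1.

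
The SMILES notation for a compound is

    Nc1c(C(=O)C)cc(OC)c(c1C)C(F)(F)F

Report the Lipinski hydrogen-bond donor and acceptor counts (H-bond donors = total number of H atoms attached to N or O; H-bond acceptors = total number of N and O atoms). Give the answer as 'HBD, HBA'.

2, 3

Donors: find every N or O and count the H atoms it carries.
  atom 1 (N): bond orders sum to 1 → 2 H
  atom 5 (O): bond orders sum to 2 → 0 H
  atom 9 (O): bond orders sum to 2 → 0 H
Lipinski HBD = 2.
Acceptors: N atoms = 1, O atoms = 2 → HBA = 3.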